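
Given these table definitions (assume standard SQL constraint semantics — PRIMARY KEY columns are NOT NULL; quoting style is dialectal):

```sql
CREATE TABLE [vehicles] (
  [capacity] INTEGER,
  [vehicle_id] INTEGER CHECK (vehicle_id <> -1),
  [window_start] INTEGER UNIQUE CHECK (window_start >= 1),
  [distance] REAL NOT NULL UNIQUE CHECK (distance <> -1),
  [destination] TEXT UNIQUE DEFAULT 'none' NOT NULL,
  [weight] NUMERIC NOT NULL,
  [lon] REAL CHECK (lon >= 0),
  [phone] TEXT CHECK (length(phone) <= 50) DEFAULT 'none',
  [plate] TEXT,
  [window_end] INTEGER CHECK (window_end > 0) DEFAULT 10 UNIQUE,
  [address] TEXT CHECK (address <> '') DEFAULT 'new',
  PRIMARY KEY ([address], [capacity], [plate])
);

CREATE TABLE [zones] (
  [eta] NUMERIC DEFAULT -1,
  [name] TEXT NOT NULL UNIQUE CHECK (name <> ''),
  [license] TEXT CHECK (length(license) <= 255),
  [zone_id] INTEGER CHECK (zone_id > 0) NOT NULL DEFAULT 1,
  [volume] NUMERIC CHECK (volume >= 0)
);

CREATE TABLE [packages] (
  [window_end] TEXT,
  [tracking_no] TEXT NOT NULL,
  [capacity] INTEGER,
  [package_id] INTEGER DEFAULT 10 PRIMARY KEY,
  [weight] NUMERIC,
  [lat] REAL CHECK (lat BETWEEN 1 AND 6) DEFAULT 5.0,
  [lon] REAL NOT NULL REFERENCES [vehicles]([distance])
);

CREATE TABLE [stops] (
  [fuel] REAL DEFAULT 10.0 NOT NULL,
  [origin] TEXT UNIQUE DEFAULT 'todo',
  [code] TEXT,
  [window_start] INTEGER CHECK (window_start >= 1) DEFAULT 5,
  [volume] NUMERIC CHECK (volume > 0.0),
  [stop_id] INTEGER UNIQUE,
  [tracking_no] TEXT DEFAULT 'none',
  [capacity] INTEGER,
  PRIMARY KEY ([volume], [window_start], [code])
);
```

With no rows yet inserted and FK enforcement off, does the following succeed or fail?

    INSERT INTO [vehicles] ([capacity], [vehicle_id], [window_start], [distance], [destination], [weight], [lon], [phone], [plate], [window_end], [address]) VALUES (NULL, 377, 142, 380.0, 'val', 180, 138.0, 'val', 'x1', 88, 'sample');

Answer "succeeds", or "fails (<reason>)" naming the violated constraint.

fails (NOT NULL on capacity)

capacity is explicitly set to NULL, but capacity is part of the PRIMARY KEY (implied NOT NULL).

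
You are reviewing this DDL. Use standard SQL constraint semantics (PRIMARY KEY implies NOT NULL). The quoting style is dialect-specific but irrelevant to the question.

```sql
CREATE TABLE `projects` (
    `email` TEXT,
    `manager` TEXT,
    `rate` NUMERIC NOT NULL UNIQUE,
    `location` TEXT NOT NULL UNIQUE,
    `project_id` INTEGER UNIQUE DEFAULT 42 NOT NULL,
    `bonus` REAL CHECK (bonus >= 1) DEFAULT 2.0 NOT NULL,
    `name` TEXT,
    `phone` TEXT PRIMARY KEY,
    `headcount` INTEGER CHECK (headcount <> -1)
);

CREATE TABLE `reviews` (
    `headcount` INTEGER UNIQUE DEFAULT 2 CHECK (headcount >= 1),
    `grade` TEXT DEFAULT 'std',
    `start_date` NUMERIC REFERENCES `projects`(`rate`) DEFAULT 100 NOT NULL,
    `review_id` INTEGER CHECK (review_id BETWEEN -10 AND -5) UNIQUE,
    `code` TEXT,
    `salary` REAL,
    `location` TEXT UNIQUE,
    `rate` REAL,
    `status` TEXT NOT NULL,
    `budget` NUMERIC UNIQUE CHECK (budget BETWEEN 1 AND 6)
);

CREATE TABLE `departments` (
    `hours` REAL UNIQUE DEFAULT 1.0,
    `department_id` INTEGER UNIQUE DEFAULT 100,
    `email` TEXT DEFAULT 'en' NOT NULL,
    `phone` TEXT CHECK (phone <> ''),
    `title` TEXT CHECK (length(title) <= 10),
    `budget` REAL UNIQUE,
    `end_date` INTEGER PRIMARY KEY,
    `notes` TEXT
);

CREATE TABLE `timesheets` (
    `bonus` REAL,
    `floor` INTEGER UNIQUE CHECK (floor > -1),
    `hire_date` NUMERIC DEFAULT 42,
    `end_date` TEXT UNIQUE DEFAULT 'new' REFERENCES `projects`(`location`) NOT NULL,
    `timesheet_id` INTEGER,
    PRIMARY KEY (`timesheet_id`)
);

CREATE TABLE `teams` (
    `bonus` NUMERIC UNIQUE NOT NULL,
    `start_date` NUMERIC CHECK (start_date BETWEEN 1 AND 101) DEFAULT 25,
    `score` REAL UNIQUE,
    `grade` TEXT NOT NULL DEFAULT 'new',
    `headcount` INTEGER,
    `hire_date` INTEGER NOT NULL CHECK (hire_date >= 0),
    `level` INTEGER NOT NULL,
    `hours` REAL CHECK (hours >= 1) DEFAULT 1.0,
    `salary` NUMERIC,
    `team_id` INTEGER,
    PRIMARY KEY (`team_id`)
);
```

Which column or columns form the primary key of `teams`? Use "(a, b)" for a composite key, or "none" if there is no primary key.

team_id is declared PRIMARY KEY as a table-level PRIMARY KEY clause.

team_id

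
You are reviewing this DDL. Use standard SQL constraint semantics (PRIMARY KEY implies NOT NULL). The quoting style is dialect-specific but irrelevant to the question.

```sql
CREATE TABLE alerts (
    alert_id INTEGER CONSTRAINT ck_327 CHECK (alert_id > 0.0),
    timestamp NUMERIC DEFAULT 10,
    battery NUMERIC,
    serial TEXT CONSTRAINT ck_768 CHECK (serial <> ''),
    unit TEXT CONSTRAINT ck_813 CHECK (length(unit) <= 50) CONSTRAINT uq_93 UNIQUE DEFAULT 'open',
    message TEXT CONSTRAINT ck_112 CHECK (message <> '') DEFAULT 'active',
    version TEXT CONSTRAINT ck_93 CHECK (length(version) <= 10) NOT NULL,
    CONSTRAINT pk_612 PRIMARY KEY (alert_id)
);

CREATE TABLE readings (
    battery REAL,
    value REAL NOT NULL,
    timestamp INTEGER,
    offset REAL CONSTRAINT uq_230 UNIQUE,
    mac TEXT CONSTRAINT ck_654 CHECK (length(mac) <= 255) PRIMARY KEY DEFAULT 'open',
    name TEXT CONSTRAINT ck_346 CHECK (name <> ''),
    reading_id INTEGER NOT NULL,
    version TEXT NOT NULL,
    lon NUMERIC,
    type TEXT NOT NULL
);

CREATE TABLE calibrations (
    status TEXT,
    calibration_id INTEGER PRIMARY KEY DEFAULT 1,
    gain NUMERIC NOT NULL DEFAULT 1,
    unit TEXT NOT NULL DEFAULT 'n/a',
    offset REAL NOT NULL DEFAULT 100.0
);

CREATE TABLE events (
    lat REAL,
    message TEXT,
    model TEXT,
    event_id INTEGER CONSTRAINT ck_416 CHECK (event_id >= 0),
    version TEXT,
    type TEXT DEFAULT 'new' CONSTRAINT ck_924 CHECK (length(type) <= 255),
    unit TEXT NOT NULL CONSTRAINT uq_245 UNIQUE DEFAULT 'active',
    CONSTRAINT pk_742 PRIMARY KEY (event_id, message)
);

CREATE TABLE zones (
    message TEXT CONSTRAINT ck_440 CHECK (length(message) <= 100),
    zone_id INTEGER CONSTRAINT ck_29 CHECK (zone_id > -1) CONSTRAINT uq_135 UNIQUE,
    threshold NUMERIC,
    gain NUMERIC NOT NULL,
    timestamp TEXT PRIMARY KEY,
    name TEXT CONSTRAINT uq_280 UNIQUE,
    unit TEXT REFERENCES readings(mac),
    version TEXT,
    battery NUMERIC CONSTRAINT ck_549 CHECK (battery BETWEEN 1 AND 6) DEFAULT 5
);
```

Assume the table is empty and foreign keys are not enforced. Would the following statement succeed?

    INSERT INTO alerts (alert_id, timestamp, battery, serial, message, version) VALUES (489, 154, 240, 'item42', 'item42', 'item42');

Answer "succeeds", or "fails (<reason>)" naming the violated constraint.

NOT NULL columns: alert_id is supplied; version is supplied.
CHECK constraints: 489 satisfies (alert_id > 0.0); 'item42' satisfies (serial <> ''); 'item42' satisfies (message <> ''); 'item42' satisfies (length(version) <= 10).
No constraint is violated.

succeeds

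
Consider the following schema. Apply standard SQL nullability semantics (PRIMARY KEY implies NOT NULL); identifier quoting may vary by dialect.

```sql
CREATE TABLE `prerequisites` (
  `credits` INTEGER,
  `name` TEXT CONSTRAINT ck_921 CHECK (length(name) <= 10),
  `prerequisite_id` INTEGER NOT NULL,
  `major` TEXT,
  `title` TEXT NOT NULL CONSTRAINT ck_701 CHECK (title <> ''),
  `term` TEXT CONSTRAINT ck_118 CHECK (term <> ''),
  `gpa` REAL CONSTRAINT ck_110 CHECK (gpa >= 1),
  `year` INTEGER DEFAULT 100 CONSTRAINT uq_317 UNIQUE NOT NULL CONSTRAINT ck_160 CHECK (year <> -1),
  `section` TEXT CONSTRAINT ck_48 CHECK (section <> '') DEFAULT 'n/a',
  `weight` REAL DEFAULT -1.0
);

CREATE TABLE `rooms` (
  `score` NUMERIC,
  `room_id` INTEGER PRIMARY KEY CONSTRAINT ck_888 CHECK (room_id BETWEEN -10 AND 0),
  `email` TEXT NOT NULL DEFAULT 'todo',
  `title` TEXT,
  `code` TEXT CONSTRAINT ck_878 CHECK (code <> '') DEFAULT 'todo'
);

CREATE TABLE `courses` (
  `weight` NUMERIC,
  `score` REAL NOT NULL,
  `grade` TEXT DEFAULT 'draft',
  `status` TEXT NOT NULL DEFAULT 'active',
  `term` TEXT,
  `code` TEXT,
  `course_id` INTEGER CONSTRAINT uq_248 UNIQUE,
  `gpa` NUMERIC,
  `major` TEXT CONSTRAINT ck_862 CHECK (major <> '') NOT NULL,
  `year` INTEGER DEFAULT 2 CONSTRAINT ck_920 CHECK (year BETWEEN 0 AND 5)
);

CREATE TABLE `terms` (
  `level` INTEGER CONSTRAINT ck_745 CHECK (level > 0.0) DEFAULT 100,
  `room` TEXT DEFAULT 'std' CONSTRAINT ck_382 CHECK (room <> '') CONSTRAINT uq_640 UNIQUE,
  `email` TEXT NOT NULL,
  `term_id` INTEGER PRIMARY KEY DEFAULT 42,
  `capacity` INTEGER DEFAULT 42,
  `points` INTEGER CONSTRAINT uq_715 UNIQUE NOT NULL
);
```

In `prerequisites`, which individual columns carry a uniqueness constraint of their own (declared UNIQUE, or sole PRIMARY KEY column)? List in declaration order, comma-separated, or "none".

year

- credits: no UNIQUE or single-column PK constraint.
- name: no UNIQUE or single-column PK constraint.
- prerequisite_id: no UNIQUE or single-column PK constraint.
- major: no UNIQUE or single-column PK constraint.
- title: no UNIQUE or single-column PK constraint.
- term: no UNIQUE or single-column PK constraint.
- gpa: no UNIQUE or single-column PK constraint.
- year: declared UNIQUE → unique.
- section: no UNIQUE or single-column PK constraint.
- weight: no UNIQUE or single-column PK constraint.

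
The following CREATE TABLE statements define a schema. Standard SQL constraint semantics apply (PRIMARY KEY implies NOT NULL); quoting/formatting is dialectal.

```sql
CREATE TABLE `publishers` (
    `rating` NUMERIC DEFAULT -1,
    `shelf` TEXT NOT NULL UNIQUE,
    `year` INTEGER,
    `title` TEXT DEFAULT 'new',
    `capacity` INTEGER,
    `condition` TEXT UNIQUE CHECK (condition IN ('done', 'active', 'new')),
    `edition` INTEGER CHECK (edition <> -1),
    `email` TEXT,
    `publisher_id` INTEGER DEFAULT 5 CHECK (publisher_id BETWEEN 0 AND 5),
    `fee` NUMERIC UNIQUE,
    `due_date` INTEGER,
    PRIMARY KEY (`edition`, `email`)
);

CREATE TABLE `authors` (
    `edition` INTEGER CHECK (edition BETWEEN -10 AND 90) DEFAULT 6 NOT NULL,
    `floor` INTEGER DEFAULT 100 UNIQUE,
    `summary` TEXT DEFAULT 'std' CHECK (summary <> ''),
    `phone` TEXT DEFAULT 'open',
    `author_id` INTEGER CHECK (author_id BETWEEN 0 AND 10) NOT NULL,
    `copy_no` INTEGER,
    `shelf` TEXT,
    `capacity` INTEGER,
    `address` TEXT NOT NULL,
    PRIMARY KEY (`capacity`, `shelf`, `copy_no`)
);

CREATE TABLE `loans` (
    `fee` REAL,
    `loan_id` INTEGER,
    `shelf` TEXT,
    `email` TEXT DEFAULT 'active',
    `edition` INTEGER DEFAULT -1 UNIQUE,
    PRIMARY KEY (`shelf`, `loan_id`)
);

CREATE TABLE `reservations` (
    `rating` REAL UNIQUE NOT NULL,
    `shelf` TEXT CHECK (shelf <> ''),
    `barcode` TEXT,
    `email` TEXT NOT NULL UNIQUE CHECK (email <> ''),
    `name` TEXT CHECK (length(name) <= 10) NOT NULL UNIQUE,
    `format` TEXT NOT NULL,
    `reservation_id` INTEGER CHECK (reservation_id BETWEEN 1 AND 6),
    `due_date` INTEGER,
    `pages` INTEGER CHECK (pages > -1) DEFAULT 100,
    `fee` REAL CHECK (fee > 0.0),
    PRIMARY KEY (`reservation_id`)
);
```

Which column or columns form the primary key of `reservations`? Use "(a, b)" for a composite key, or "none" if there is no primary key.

reservation_id is declared PRIMARY KEY as a table-level PRIMARY KEY clause.

reservation_id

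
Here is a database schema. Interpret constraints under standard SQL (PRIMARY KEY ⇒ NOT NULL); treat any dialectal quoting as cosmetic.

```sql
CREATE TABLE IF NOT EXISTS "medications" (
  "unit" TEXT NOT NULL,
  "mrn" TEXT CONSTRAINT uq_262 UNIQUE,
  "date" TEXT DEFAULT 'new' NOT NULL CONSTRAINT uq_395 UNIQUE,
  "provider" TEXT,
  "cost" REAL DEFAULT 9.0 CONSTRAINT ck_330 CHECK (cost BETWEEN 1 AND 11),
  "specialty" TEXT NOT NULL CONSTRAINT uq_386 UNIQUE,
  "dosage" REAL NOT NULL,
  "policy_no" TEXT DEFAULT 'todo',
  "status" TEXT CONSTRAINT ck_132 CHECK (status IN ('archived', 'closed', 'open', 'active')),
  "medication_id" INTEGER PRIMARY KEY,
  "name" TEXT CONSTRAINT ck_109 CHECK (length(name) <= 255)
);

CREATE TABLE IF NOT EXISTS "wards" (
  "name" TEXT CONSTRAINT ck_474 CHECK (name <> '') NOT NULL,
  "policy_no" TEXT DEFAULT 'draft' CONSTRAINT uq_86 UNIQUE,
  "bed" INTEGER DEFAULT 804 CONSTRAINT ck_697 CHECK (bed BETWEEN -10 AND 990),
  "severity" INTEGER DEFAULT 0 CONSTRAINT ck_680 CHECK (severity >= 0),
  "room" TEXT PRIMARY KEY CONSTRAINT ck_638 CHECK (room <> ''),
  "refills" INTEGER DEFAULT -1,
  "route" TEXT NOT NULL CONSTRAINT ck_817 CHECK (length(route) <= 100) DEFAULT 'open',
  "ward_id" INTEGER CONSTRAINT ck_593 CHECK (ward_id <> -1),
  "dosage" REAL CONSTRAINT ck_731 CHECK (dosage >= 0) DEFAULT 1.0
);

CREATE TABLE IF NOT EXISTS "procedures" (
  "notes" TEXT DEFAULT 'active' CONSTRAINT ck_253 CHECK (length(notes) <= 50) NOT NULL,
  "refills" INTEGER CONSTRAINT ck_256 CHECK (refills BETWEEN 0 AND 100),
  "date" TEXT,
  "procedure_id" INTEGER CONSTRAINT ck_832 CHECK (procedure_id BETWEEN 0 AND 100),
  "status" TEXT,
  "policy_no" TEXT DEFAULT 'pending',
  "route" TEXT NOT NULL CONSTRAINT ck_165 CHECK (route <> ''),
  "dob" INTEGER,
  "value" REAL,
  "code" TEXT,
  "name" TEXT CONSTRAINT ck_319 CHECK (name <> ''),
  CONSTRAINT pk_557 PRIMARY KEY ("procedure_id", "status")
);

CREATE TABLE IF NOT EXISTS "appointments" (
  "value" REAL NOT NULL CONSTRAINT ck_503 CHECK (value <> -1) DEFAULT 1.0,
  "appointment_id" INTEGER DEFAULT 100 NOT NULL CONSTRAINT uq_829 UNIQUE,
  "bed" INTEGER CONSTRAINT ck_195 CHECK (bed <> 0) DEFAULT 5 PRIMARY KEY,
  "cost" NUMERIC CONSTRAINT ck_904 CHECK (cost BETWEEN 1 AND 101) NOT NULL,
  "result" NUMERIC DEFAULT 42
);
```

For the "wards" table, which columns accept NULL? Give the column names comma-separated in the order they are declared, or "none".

policy_no, bed, severity, refills, ward_id, dosage

- name: declared NOT NULL → not nullable.
- policy_no: UNIQUE does not imply NOT NULL → nullable.
- bed: CHECK does not forbid NULL (a CHECK constraint passes when its expression is NULL) → nullable.
- severity: CHECK does not forbid NULL (a CHECK constraint passes when its expression is NULL) → nullable.
- room: part of the PRIMARY KEY, which implies NOT NULL → not nullable.
- refills: DEFAULT only fills an omitted column; an explicit NULL is still allowed → nullable.
- route: declared NOT NULL → not nullable.
- ward_id: CHECK does not forbid NULL (a CHECK constraint passes when its expression is NULL) → nullable.
- dosage: CHECK does not forbid NULL (a CHECK constraint passes when its expression is NULL) → nullable.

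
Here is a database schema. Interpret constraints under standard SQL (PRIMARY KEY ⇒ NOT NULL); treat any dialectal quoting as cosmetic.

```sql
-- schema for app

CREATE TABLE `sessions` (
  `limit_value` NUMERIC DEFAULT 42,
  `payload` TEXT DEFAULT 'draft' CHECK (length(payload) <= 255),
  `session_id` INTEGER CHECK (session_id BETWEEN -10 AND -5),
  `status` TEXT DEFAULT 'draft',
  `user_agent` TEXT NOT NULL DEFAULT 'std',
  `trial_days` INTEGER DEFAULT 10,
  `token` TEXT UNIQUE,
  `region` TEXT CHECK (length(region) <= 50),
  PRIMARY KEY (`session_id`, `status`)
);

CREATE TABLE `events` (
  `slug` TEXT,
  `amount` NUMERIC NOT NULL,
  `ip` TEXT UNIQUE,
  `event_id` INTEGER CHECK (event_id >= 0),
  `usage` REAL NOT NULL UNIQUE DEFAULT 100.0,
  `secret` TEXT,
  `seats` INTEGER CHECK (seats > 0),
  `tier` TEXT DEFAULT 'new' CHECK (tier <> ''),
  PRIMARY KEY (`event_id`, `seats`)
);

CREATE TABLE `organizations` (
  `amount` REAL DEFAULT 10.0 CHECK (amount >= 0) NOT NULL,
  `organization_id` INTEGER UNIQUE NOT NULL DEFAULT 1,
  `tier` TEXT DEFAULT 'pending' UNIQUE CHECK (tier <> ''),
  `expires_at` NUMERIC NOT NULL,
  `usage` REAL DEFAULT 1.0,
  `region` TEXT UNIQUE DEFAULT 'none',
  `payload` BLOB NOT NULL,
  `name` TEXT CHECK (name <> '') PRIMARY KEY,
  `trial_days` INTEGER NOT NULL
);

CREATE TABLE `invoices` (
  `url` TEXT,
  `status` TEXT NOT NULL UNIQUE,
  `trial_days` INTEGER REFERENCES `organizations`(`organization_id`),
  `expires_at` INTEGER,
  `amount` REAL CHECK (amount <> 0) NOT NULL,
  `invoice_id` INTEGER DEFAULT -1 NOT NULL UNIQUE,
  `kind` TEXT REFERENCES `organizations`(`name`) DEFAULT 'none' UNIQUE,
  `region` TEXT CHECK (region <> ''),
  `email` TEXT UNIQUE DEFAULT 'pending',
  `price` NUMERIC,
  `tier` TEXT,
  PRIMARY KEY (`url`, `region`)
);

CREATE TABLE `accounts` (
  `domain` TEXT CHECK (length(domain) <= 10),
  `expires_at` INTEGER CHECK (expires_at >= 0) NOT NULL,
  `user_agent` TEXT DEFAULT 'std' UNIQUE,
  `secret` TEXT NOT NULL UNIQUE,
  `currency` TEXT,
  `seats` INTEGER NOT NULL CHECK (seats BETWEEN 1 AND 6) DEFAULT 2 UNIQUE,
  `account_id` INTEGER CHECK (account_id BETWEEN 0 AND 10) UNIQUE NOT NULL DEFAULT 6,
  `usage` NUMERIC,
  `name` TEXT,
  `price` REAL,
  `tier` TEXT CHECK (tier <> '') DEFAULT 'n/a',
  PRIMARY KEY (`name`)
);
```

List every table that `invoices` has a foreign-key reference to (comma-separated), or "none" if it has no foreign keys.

- trial_days REFERENCES organizations(organization_id).
- kind REFERENCES organizations(name).

organizations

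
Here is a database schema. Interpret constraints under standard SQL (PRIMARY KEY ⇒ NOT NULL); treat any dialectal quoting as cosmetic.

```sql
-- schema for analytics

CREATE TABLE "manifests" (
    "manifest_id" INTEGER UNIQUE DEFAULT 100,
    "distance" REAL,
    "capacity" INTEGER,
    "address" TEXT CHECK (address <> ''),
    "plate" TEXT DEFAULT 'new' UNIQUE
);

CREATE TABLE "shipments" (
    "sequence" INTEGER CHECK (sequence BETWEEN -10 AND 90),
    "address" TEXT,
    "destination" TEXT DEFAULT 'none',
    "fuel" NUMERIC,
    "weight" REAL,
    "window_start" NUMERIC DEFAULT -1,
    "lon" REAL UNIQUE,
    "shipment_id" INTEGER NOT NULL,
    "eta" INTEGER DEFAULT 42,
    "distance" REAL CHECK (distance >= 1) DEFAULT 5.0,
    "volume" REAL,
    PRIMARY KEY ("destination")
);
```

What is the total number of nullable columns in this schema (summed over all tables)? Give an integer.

14

manifests: 5 nullable (manifest_id, distance, capacity, address, plate — PK none and explicit NOT NULL columns excluded).
shipments: 9 nullable (sequence, address, fuel, weight, window_start, lon, eta, distance, volume — PK (destination) and explicit NOT NULL columns excluded).
Total: 5 + 9 = 14.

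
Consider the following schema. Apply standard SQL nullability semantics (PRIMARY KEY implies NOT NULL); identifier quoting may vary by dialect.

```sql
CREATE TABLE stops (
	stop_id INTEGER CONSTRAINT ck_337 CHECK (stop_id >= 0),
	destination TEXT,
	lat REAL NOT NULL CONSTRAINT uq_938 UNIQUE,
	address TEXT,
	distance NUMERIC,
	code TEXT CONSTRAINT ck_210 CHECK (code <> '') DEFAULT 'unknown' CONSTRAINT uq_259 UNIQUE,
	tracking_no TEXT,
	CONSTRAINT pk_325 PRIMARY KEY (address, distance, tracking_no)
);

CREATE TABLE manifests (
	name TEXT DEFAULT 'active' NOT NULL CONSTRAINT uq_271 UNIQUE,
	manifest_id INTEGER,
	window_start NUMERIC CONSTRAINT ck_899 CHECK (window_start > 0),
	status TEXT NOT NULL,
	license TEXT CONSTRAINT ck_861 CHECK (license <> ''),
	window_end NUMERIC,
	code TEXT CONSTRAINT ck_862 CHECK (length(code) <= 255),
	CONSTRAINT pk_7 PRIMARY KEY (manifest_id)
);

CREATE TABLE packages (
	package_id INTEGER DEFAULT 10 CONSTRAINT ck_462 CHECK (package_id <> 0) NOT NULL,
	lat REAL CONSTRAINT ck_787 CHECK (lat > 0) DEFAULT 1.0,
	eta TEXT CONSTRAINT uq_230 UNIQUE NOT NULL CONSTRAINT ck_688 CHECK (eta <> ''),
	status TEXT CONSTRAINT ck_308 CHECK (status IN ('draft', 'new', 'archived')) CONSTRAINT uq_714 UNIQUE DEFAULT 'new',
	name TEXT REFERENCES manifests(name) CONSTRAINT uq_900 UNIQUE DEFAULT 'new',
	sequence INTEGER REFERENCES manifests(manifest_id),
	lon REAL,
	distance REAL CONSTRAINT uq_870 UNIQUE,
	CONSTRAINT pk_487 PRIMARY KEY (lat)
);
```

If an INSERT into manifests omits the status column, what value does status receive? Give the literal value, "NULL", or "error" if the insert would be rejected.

status has no DEFAULT clause.
Omitting it would insert NULL, but it is declared NOT NULL, so the INSERT fails.

error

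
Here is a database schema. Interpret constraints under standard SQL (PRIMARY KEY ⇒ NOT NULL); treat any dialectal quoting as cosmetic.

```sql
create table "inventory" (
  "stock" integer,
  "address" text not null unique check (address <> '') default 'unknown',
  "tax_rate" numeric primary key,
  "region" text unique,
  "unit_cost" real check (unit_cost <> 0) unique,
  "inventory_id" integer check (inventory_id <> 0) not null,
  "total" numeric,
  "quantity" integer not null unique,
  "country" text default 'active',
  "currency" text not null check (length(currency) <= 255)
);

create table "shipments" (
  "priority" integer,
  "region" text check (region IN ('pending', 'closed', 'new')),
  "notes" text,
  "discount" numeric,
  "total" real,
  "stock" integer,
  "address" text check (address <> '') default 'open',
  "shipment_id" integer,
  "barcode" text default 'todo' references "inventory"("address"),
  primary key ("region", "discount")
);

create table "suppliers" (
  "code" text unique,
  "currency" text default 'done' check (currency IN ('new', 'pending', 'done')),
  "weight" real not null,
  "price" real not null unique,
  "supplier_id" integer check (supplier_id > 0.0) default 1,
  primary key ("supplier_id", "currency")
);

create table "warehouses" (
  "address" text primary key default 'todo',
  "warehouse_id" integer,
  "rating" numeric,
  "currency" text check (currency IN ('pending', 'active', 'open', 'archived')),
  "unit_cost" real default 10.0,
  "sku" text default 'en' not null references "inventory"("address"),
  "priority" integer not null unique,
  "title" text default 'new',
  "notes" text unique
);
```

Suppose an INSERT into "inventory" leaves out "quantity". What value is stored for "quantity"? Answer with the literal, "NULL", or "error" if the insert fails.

error

quantity has no DEFAULT clause.
Omitting it would insert NULL, but it is declared NOT NULL, so the INSERT fails.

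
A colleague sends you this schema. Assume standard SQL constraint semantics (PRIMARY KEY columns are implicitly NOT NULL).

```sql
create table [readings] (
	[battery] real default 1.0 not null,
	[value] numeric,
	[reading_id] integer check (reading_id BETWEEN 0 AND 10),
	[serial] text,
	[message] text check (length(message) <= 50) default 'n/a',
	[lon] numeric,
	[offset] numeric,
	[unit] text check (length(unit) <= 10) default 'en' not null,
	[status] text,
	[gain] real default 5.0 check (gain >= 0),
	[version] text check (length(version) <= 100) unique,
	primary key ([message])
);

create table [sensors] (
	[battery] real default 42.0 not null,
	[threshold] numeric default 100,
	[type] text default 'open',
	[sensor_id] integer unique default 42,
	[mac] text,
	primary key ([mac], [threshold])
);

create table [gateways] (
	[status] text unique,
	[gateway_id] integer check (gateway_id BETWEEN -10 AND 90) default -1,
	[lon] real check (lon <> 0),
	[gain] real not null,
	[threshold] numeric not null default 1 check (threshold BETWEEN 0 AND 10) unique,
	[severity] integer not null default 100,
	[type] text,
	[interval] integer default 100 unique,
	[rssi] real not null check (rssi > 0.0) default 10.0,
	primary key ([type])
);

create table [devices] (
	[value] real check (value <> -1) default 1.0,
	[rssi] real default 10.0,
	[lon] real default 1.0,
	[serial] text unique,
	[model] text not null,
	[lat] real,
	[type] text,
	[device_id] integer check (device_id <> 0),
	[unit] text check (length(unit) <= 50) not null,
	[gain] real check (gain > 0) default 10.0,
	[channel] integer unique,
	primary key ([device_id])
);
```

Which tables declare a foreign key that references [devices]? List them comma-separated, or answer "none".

No REFERENCES clause anywhere in the schema names devices.

none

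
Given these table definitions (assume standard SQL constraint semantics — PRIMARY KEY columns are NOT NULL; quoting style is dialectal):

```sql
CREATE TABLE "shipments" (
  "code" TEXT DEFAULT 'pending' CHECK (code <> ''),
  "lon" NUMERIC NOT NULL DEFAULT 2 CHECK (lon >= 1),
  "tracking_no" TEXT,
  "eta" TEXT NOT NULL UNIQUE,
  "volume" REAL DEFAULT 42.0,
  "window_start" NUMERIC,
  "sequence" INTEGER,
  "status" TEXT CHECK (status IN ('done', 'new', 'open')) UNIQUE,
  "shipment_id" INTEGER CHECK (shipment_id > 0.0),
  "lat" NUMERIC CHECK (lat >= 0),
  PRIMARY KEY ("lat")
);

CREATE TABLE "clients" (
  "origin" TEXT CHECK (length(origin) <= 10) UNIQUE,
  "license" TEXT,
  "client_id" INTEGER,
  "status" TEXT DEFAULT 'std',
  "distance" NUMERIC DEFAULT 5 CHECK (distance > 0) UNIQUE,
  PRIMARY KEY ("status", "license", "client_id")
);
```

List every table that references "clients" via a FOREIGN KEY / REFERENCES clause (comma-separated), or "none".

none

No REFERENCES clause anywhere in the schema names clients.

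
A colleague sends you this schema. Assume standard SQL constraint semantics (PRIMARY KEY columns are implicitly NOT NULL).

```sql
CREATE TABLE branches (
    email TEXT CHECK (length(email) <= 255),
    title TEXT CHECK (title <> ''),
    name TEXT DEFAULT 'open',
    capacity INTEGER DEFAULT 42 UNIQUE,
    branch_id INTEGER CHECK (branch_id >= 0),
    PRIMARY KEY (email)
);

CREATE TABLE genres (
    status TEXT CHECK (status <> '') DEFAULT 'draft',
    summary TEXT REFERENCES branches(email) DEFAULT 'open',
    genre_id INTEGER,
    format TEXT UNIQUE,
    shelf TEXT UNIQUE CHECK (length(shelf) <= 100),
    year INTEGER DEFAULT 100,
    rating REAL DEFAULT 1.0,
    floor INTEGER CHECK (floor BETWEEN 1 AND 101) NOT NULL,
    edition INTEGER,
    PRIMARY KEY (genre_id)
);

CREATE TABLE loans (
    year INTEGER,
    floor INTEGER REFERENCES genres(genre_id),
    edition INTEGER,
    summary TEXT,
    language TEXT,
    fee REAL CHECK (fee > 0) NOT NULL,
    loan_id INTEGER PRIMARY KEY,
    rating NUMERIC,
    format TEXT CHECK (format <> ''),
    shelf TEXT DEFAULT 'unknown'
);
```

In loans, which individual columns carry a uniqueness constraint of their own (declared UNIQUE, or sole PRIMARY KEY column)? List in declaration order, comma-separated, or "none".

loan_id

- year: no UNIQUE or single-column PK constraint.
- floor: no UNIQUE or single-column PK constraint.
- edition: no UNIQUE or single-column PK constraint.
- summary: no UNIQUE or single-column PK constraint.
- language: no UNIQUE or single-column PK constraint.
- fee: no UNIQUE or single-column PK constraint.
- loan_id: single-column PRIMARY KEY → unique.
- rating: no UNIQUE or single-column PK constraint.
- format: no UNIQUE or single-column PK constraint.
- shelf: no UNIQUE or single-column PK constraint.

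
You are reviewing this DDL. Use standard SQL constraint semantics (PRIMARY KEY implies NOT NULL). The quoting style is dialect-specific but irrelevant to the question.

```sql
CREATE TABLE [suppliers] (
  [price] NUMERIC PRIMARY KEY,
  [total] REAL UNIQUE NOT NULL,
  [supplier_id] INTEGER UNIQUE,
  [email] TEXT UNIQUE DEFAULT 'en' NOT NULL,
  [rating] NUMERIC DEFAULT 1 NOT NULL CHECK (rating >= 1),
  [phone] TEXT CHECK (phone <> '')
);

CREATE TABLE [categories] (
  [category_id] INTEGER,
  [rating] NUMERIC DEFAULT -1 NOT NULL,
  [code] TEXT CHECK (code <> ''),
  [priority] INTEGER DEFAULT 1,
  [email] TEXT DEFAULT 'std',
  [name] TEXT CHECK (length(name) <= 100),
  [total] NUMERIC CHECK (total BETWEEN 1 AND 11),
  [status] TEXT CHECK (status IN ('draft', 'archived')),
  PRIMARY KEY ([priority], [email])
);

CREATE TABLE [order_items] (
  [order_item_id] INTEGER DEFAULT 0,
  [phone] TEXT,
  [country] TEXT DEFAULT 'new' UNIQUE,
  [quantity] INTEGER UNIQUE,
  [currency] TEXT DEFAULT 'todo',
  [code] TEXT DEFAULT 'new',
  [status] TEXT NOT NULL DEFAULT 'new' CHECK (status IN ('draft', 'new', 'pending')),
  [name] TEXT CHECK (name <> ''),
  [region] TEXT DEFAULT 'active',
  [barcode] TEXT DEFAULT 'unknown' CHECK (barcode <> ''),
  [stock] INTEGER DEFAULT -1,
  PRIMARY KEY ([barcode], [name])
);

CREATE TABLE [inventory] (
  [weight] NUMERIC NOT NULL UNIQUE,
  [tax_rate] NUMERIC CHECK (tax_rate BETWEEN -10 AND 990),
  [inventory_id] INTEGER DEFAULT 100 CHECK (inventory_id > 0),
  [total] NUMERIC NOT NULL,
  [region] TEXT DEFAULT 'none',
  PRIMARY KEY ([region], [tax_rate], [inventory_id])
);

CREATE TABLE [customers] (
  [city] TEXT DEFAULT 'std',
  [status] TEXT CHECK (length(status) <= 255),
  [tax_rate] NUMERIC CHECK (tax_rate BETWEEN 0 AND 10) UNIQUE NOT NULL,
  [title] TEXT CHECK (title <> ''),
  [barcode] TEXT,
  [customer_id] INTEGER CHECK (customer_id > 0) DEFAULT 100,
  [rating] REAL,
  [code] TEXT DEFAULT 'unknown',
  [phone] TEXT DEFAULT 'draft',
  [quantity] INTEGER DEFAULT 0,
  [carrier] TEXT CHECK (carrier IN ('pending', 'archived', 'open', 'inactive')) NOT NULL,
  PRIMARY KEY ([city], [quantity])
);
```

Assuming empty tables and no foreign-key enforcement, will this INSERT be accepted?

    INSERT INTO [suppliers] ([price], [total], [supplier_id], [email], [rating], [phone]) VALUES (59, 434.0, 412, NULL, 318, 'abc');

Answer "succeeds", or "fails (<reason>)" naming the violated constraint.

email is explicitly set to NULL, but email is declared NOT NULL.

fails (NOT NULL on email)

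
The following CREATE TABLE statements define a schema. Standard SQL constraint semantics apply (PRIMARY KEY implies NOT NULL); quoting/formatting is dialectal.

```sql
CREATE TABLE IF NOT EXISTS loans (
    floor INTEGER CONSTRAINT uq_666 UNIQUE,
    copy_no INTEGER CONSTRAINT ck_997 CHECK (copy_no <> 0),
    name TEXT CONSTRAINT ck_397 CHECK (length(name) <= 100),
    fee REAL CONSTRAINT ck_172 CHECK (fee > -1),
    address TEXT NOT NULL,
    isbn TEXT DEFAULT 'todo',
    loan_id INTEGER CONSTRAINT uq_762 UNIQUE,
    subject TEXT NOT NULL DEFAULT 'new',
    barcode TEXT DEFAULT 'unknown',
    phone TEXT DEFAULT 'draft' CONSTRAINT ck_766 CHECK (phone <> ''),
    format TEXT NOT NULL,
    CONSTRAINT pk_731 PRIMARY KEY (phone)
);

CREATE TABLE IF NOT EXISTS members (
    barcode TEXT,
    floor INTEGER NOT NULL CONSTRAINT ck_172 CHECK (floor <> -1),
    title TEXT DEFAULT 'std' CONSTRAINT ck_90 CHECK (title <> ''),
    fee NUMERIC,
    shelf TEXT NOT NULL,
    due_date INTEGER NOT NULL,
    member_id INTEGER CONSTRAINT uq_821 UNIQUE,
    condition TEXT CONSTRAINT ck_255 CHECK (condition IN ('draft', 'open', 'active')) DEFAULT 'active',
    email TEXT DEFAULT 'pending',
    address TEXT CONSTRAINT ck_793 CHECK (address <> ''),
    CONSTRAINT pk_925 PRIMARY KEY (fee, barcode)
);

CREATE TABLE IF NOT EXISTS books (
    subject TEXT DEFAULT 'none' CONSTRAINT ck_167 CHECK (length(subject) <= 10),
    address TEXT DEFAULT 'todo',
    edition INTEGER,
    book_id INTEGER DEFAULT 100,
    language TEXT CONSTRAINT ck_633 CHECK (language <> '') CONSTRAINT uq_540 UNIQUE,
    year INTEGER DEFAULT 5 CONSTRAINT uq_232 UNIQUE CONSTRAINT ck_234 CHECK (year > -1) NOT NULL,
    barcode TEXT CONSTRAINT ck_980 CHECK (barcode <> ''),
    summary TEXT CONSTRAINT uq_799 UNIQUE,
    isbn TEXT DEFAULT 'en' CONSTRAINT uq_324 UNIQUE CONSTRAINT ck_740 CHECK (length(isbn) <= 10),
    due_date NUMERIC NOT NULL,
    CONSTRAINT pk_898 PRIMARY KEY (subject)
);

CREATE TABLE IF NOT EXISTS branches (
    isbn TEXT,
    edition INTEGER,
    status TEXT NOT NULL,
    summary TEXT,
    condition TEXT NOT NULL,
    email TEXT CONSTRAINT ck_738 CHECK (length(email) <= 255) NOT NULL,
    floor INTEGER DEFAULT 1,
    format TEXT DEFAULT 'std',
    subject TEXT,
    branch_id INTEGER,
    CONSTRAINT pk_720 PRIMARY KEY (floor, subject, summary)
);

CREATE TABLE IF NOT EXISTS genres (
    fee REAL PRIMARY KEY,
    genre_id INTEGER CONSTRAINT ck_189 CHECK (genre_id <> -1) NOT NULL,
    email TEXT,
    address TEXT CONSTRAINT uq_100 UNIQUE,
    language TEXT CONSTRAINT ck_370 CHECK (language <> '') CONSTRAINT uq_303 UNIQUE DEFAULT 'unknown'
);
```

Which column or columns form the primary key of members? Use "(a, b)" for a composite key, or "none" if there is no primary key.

A table-level PRIMARY KEY clause names 2 columns: fee, barcode.
This is a composite key — the combination is unique, not each column individually.

(fee, barcode)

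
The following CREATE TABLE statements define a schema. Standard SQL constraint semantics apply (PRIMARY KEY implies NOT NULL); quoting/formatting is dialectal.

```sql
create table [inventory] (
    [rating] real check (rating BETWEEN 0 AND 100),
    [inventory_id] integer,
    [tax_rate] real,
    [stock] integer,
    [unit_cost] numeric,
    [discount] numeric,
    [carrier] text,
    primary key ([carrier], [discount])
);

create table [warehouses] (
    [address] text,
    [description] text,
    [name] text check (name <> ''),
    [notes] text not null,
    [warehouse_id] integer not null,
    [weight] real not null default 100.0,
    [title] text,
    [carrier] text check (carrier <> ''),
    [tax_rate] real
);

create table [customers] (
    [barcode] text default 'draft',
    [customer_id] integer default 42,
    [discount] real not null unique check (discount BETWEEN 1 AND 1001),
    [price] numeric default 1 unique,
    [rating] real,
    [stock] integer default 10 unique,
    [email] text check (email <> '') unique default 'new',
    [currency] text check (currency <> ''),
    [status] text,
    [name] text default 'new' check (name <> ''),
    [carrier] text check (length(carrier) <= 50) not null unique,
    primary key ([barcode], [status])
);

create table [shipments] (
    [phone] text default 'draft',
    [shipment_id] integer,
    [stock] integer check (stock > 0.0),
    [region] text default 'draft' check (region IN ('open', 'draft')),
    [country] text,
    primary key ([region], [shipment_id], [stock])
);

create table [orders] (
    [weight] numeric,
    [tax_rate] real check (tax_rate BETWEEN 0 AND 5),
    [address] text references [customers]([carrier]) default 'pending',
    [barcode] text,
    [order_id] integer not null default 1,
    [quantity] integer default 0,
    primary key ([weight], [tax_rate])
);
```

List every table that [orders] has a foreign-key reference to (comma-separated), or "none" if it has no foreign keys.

customers

- address REFERENCES customers(carrier).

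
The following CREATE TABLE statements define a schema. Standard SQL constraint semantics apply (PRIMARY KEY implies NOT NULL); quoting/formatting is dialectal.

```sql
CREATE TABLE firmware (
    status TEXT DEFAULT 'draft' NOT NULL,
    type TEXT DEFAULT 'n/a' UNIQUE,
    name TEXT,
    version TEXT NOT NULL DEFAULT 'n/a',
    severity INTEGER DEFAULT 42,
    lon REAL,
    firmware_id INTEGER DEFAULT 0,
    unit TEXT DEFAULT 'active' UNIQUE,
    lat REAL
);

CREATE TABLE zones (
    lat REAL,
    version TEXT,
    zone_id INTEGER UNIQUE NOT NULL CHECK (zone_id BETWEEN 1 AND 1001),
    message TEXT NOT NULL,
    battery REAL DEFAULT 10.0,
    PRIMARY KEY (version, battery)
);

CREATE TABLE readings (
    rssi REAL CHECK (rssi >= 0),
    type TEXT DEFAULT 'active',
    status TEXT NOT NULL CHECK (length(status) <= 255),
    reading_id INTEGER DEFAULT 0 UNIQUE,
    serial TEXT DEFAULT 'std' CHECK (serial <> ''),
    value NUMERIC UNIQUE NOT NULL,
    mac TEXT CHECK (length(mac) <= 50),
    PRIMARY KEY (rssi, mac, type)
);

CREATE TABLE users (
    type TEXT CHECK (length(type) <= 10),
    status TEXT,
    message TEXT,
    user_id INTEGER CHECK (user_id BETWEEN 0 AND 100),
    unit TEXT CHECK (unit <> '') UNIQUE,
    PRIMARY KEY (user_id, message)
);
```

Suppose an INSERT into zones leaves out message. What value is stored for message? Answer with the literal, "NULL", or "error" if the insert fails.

message has no DEFAULT clause.
Omitting it would insert NULL, but it is declared NOT NULL, so the INSERT fails.

error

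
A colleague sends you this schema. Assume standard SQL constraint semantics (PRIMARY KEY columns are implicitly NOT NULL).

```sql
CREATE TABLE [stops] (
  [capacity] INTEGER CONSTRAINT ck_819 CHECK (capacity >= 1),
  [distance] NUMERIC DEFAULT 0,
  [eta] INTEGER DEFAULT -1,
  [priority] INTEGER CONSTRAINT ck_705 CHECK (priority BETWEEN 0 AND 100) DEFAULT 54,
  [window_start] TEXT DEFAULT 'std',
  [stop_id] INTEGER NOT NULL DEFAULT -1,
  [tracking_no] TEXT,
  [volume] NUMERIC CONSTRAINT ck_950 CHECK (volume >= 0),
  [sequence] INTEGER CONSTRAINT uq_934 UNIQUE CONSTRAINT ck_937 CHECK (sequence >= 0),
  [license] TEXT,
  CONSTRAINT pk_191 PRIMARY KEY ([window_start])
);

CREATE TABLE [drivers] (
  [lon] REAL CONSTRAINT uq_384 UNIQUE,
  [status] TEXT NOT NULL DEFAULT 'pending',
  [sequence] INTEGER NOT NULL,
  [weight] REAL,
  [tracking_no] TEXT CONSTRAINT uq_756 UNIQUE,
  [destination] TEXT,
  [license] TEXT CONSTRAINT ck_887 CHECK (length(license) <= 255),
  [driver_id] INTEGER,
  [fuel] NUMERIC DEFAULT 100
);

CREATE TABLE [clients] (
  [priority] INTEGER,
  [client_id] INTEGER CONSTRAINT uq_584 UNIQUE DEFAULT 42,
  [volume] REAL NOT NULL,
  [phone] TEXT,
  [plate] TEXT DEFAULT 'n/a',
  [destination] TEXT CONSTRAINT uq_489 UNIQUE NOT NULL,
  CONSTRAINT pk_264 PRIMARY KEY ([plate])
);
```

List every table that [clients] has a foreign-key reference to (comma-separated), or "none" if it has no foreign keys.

No column in clients has a REFERENCES clause.

none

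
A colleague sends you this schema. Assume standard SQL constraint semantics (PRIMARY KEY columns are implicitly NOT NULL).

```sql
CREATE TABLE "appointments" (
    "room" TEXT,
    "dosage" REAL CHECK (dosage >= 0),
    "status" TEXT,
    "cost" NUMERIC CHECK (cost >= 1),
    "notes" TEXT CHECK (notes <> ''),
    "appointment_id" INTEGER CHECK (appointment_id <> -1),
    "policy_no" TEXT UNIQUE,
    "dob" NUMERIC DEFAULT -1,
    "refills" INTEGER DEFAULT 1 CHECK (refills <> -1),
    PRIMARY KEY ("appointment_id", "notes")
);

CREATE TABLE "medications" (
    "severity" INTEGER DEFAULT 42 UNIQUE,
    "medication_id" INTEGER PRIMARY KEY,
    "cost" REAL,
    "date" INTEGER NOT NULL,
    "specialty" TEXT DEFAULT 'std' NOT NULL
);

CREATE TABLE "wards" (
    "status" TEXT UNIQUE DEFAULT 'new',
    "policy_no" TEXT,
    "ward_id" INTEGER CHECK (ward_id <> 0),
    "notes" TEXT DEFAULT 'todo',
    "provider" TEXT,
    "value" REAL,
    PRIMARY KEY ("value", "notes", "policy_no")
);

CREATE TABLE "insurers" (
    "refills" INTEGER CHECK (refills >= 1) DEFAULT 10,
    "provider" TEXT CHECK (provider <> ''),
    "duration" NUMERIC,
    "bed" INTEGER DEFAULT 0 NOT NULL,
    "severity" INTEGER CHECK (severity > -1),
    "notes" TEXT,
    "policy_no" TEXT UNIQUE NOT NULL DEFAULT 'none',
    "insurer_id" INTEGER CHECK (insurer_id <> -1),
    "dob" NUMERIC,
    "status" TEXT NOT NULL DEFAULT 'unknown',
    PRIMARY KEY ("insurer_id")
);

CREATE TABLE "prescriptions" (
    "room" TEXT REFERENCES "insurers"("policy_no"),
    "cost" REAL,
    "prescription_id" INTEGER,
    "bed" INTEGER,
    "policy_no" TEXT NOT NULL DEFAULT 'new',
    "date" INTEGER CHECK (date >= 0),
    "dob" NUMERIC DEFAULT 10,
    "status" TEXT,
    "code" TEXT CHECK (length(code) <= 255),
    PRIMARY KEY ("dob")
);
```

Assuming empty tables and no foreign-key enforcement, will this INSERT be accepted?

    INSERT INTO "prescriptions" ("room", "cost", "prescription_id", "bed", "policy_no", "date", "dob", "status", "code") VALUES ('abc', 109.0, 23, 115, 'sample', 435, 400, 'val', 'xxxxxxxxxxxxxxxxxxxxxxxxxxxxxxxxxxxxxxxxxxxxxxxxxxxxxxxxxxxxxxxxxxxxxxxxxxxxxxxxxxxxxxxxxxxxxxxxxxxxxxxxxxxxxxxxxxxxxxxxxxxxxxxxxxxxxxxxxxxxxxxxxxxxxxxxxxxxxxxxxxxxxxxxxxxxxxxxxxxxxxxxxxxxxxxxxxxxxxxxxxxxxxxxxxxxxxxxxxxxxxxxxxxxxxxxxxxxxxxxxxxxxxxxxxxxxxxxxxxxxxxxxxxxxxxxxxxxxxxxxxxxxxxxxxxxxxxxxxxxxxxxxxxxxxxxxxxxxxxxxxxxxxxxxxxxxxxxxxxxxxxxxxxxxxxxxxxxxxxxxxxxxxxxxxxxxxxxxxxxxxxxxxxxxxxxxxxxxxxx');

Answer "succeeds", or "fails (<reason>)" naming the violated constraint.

The value 'xxxxxxxxxxxxxxxxxxxxxxxxxxxxxxxxxxxxxxxxxxxxxxxxxxxxxxxxxxxxxxxxxxxxxxxxxxxxxxxxxxxxxxxxxxxxxxxxxxxxxxxxxxxxxxxxxxxxxxxxxxxxxxxxxxxxxxxxxxxxxxxxxxxxxxxxxxxxxxxxxxxxxxxxxxxxxxxxxxxxxxxxxxxxxxxxxxxxxxxxxxxxxxxxxxxxxxxxxxxxxxxxxxxxxxxxxxxxxxxxxxxxxxxxxxxxxxxxxxxxxxxxxxxxxxxxxxxxxxxxxxxxxxxxxxxxxxxxxxxxxxxxxxxxxxxxxxxxxxxxxxxxxxxxxxxxxxxxxxxxxxxxxxxxxxxxxxxxxxxxxxxxxxxxxxxxxxxxxxxxxxxxxxxxxxxxxxxxxxxx' for code violates CHECK (length(code) <= 255).

fails (CHECK on code)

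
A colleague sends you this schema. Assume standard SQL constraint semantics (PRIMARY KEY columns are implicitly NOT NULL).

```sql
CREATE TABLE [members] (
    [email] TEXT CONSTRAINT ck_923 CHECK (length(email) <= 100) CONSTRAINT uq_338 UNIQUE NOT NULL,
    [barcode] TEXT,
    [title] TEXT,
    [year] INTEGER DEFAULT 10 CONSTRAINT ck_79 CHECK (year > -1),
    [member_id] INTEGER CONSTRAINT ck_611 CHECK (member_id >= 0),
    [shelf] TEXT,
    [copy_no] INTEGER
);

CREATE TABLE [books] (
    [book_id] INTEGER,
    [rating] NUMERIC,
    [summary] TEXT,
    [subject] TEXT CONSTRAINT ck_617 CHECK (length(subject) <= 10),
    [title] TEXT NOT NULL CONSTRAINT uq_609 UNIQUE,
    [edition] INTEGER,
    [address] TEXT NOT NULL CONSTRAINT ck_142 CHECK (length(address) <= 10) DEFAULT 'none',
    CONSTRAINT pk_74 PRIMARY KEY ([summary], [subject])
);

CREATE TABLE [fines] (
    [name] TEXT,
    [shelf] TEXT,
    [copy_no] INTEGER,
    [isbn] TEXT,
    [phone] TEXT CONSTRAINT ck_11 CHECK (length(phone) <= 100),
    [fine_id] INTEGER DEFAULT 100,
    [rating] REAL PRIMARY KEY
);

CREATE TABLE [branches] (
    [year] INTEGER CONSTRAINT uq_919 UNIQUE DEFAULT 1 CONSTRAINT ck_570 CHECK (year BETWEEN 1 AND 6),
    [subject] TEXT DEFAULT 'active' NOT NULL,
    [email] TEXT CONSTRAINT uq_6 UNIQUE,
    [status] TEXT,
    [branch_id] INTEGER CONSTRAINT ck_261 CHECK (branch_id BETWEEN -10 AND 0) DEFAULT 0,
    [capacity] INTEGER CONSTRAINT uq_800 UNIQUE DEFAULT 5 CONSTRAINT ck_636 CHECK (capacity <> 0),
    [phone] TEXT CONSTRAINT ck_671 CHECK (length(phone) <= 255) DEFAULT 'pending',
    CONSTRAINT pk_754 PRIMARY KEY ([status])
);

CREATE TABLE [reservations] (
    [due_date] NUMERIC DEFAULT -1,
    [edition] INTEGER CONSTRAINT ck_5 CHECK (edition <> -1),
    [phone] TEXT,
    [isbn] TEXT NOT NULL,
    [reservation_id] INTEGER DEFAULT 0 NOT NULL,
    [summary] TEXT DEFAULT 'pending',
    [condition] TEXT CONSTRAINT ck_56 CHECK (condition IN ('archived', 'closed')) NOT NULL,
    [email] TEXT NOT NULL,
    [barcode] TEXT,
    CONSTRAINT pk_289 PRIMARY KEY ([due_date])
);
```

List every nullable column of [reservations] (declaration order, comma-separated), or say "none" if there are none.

edition, phone, summary, barcode

- due_date: part of the PRIMARY KEY, which implies NOT NULL → not nullable.
- edition: CHECK does not forbid NULL (a CHECK constraint passes when its expression is NULL) → nullable.
- phone: no NOT NULL constraint applies → nullable.
- isbn: declared NOT NULL → not nullable.
- reservation_id: declared NOT NULL → not nullable.
- summary: DEFAULT only fills an omitted column; an explicit NULL is still allowed → nullable.
- condition: declared NOT NULL → not nullable.
- email: declared NOT NULL → not nullable.
- barcode: no NOT NULL constraint applies → nullable.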